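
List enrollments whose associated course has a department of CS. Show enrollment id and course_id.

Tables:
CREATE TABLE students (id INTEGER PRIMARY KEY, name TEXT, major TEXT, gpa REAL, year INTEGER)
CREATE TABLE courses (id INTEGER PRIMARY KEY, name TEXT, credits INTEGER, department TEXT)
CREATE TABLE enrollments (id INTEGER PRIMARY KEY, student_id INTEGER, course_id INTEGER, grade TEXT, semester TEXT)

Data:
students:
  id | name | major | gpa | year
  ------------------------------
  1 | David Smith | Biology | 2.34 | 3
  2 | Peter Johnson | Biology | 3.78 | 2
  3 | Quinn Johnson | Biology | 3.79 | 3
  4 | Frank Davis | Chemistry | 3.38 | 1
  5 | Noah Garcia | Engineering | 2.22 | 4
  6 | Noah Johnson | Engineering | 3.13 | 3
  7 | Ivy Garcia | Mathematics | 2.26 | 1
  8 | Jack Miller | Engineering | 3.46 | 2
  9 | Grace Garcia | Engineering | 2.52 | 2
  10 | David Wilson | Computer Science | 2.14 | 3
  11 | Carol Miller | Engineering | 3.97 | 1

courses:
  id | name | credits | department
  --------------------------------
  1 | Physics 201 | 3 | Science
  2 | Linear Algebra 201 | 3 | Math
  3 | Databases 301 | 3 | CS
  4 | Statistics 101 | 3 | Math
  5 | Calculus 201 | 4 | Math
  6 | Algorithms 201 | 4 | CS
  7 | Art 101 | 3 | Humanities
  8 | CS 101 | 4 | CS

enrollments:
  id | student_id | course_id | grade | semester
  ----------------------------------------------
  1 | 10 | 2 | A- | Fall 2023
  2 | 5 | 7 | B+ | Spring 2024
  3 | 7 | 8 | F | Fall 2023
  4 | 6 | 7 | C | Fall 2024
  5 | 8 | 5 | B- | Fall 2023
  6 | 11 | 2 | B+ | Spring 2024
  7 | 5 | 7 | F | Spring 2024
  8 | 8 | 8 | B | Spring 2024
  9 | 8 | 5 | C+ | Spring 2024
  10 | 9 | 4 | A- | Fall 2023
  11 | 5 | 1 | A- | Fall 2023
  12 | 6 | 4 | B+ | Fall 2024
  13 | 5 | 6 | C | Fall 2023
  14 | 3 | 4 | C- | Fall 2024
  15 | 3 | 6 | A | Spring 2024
SELECT id, course_id FROM enrollments WHERE course_id IN (SELECT id FROM courses WHERE department = 'CS')

Execution result:
id | course_id
3 | 8
8 | 8
13 | 6
15 | 6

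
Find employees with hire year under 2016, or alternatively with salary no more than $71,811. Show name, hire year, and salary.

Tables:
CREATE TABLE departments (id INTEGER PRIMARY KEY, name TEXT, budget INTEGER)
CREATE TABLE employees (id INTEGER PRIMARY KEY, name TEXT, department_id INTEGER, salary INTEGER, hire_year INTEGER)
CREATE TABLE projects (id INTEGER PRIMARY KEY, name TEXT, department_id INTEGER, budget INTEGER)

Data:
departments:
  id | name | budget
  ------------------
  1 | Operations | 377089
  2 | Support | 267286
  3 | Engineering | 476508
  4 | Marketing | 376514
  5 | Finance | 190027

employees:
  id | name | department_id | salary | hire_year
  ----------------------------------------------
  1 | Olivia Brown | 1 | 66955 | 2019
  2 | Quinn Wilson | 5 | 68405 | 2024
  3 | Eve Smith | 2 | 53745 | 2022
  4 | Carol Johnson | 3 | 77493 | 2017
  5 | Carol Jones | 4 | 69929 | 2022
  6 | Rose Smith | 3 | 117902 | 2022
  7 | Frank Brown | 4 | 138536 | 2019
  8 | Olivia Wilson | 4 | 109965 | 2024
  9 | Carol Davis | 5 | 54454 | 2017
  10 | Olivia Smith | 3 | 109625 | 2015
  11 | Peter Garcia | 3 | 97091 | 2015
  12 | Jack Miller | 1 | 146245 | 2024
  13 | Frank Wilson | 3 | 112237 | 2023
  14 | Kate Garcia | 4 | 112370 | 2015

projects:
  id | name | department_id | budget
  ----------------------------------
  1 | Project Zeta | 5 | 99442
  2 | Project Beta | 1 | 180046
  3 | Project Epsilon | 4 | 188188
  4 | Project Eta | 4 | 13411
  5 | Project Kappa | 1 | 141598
SELECT name, hire_year, salary FROM employees WHERE hire_year < 2016 OR salary <= 71811

Execution result:
name | hire_year | salary
Olivia Brown | 2019 | 66955
Quinn Wilson | 2024 | 68405
Eve Smith | 2022 | 53745
Carol Jones | 2022 | 69929
Carol Davis | 2017 | 54454
Olivia Smith | 2015 | 109625
Peter Garcia | 2015 | 97091
Kate Garcia | 2015 | 112370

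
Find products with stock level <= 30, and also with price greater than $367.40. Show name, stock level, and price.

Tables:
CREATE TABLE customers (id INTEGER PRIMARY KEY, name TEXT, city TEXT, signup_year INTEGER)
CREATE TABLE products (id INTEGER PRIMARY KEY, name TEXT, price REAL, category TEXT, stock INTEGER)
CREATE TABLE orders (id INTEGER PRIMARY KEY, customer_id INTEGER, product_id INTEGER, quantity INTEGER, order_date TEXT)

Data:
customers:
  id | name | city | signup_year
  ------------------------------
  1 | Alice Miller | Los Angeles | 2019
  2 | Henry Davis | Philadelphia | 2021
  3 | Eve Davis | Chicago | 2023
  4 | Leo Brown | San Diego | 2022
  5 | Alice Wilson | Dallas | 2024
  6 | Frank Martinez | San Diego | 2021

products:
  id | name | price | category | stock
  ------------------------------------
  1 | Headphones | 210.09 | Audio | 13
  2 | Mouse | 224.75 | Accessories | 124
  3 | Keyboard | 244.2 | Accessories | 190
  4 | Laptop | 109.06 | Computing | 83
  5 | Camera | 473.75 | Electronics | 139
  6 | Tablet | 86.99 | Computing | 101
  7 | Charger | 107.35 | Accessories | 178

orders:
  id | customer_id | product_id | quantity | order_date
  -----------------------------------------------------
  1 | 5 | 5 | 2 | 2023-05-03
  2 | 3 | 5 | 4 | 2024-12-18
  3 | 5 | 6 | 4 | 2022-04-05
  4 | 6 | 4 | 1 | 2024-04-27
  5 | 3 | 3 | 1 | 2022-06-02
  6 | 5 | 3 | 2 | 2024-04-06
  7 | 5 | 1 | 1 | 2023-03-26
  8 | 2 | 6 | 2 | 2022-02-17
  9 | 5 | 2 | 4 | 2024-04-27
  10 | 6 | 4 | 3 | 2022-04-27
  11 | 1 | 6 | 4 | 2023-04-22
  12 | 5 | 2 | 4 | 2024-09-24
SELECT name, stock, price FROM products WHERE stock <= 30 AND price > 367.4

Execution result:
(no rows)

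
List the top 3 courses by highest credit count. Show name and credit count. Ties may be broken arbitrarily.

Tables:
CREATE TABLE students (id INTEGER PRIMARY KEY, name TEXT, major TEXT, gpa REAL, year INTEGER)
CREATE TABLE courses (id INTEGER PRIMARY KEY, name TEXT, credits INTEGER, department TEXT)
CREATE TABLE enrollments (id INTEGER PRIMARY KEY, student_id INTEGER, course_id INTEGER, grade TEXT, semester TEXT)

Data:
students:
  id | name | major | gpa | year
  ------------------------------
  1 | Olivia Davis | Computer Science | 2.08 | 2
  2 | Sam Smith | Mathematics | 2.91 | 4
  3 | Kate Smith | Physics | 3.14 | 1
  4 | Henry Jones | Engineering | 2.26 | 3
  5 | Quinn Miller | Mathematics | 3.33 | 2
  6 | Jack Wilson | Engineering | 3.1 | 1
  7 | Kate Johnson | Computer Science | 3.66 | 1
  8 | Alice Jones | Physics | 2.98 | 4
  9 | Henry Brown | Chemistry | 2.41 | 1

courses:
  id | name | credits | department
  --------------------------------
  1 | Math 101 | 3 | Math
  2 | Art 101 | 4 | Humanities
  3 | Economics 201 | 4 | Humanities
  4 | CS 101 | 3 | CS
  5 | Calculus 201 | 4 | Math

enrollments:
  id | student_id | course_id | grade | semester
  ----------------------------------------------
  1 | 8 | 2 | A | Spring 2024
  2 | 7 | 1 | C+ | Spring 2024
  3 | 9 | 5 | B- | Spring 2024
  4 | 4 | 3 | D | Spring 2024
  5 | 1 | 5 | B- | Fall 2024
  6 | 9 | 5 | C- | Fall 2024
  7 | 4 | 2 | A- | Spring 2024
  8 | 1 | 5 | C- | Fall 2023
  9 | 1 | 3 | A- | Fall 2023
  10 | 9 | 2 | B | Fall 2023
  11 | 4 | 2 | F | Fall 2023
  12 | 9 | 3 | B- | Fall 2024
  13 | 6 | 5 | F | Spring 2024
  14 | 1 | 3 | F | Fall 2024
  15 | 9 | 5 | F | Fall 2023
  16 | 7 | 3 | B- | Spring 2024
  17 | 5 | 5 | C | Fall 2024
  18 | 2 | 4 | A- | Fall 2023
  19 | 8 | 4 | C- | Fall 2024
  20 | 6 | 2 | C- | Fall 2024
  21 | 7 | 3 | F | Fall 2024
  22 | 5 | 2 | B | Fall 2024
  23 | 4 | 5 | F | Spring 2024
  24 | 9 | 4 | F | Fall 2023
SELECT name, credits FROM courses ORDER BY credits DESC LIMIT 3

Execution result:
name | credits
Art 101 | 4
Economics 201 | 4
Calculus 201 | 4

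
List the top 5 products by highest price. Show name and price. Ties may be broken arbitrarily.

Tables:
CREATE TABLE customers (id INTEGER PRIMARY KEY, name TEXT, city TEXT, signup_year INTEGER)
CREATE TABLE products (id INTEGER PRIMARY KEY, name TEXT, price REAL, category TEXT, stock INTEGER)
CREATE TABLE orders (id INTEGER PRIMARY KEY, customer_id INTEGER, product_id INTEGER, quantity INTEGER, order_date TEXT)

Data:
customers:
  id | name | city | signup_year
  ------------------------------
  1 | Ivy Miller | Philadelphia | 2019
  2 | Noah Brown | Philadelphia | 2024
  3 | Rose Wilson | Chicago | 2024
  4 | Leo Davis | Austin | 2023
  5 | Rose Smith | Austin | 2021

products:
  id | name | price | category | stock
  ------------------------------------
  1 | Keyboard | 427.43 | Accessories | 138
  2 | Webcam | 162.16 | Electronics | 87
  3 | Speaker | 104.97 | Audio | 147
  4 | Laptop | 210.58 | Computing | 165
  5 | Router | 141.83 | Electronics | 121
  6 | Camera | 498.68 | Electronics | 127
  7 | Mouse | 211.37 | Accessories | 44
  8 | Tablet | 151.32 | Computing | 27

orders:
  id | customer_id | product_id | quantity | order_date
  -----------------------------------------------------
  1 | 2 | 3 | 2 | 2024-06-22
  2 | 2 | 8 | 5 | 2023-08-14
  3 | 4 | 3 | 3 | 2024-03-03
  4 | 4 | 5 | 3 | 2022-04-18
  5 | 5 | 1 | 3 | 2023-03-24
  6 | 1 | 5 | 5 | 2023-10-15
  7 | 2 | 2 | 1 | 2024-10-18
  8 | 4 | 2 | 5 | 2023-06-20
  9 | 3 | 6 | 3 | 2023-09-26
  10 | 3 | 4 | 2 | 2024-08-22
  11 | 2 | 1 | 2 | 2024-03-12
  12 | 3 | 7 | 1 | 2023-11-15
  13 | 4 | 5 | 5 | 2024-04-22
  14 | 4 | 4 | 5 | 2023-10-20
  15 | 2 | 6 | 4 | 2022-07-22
SELECT name, price FROM products ORDER BY price DESC LIMIT 5

Execution result:
name | price
Camera | 498.68
Keyboard | 427.43
Mouse | 211.37
Laptop | 210.58
Webcam | 162.16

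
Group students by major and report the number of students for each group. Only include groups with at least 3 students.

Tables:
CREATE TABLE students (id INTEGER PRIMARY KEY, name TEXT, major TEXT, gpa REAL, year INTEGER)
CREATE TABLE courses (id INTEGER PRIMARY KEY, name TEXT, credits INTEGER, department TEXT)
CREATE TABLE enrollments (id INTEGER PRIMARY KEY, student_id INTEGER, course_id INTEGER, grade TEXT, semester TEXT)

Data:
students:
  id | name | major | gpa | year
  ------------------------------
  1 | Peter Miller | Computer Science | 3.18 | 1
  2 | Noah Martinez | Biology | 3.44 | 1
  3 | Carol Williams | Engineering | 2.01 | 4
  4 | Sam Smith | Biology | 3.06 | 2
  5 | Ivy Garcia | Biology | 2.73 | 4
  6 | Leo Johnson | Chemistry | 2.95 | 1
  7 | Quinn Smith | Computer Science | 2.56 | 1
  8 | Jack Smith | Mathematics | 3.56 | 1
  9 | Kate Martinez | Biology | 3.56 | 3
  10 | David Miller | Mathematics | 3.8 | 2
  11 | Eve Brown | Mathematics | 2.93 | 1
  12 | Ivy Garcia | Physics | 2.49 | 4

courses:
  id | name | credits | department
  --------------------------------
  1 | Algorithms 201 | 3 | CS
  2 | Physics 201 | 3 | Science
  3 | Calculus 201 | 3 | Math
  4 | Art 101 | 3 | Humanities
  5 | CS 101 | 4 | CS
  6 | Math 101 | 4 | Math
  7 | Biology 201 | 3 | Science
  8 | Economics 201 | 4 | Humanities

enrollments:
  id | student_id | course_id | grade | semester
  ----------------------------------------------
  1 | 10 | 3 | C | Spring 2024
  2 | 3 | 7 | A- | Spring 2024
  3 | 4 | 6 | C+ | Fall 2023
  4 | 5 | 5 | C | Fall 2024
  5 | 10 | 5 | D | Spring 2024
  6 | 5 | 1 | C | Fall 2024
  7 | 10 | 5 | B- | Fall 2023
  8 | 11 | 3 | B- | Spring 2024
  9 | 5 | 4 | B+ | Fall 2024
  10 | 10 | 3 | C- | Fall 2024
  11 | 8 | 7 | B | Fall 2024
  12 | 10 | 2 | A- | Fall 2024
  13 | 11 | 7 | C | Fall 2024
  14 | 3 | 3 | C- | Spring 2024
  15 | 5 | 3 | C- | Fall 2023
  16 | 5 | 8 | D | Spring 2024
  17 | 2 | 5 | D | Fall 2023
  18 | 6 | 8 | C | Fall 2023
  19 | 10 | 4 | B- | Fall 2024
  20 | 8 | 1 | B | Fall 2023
SELECT major, COUNT(*) AS n FROM students GROUP BY major HAVING COUNT(*) >= 3

Execution result:
major | n
Biology | 4
Mathematics | 3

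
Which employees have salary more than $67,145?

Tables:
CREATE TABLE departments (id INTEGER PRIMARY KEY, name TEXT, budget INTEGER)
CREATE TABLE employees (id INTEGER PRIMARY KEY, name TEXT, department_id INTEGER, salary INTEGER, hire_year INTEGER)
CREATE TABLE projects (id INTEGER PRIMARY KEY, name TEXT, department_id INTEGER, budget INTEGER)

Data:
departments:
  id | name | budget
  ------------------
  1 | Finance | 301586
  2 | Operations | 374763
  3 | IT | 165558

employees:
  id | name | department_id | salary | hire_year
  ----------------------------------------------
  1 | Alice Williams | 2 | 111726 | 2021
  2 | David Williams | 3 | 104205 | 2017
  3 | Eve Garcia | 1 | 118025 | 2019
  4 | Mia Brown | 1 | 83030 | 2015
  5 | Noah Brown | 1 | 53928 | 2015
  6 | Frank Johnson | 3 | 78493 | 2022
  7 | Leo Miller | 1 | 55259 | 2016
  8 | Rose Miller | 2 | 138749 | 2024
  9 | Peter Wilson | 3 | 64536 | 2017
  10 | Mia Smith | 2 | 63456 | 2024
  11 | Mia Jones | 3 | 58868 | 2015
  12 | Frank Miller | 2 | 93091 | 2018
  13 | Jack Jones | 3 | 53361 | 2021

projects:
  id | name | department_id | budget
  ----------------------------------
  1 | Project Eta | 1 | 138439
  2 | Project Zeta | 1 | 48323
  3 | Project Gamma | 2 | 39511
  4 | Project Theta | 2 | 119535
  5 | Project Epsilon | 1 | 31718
SELECT name, salary FROM employees WHERE salary > 67145

Execution result:
name | salary
Alice Williams | 111726
David Williams | 104205
Eve Garcia | 118025
Mia Brown | 83030
Frank Johnson | 78493
Rose Miller | 138749
Frank Miller | 93091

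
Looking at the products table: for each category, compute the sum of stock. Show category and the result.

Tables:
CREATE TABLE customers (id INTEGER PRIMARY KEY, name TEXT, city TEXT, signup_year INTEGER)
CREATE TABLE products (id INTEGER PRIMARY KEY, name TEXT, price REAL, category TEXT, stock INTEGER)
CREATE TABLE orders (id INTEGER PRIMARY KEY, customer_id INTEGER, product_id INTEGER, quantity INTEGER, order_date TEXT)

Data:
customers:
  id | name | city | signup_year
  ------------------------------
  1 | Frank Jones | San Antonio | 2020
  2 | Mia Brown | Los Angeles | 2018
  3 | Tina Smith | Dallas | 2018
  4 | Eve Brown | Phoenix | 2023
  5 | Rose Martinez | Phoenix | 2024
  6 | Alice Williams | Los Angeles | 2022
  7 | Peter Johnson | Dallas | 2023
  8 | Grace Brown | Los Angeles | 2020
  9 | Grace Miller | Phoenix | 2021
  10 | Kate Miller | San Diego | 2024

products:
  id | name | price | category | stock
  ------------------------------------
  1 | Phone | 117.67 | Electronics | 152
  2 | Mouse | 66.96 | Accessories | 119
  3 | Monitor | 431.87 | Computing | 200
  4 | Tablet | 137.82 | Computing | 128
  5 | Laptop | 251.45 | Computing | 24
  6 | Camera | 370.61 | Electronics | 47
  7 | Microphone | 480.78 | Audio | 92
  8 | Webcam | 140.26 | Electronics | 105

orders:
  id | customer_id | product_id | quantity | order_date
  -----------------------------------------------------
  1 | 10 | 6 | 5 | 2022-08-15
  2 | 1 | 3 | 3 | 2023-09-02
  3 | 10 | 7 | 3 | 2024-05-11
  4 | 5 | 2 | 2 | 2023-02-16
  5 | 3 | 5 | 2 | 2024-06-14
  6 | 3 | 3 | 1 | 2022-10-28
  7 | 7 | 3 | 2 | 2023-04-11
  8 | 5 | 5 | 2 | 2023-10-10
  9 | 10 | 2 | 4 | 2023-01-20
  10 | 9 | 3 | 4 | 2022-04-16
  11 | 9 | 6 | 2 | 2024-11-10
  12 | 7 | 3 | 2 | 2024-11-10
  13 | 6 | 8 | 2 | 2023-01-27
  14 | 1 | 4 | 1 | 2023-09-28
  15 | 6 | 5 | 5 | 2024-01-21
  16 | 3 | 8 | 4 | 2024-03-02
SELECT category, SUM(stock) AS sum_stock FROM products GROUP BY category

Execution result:
category | sum_stock
Accessories | 119
Audio | 92
Computing | 352
Electronics | 304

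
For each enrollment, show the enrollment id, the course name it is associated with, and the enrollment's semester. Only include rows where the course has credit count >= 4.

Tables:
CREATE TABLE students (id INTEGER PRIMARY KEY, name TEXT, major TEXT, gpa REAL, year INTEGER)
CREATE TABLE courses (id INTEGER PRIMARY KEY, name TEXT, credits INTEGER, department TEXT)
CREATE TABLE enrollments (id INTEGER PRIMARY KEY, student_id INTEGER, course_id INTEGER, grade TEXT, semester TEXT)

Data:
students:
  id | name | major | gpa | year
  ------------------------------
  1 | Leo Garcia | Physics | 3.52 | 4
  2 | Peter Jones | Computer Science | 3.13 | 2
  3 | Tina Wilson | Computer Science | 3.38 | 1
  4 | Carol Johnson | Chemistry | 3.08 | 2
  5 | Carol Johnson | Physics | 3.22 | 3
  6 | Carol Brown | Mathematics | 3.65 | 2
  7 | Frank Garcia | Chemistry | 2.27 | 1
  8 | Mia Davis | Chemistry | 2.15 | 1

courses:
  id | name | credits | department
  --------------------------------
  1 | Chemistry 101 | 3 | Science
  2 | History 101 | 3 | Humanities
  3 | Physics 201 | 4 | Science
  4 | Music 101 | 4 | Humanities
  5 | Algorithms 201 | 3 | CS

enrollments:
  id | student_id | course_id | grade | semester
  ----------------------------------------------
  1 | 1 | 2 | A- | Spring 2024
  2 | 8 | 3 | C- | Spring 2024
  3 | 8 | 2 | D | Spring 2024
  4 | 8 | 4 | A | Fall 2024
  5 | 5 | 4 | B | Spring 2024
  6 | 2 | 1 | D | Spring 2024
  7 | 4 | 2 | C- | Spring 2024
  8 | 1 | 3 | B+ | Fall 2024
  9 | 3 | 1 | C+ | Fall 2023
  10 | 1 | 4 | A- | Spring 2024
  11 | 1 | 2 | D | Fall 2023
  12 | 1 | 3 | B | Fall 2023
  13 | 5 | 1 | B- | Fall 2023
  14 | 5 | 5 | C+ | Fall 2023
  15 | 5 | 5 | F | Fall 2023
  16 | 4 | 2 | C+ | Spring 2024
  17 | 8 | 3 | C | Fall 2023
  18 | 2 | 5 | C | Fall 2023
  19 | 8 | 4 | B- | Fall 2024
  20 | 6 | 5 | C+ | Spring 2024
SELECT c.id, p.name AS course, c.semester FROM enrollments c JOIN courses p ON c.course_id = p.id WHERE p.credits >= 4

Execution result:
id | course | semester
2 | Physics 201 | Spring 2024
4 | Music 101 | Fall 2024
5 | Music 101 | Spring 2024
8 | Physics 201 | Fall 2024
10 | Music 101 | Spring 2024
12 | Physics 201 | Fall 2023
17 | Physics 201 | Fall 2023
19 | Music 101 | Fall 2024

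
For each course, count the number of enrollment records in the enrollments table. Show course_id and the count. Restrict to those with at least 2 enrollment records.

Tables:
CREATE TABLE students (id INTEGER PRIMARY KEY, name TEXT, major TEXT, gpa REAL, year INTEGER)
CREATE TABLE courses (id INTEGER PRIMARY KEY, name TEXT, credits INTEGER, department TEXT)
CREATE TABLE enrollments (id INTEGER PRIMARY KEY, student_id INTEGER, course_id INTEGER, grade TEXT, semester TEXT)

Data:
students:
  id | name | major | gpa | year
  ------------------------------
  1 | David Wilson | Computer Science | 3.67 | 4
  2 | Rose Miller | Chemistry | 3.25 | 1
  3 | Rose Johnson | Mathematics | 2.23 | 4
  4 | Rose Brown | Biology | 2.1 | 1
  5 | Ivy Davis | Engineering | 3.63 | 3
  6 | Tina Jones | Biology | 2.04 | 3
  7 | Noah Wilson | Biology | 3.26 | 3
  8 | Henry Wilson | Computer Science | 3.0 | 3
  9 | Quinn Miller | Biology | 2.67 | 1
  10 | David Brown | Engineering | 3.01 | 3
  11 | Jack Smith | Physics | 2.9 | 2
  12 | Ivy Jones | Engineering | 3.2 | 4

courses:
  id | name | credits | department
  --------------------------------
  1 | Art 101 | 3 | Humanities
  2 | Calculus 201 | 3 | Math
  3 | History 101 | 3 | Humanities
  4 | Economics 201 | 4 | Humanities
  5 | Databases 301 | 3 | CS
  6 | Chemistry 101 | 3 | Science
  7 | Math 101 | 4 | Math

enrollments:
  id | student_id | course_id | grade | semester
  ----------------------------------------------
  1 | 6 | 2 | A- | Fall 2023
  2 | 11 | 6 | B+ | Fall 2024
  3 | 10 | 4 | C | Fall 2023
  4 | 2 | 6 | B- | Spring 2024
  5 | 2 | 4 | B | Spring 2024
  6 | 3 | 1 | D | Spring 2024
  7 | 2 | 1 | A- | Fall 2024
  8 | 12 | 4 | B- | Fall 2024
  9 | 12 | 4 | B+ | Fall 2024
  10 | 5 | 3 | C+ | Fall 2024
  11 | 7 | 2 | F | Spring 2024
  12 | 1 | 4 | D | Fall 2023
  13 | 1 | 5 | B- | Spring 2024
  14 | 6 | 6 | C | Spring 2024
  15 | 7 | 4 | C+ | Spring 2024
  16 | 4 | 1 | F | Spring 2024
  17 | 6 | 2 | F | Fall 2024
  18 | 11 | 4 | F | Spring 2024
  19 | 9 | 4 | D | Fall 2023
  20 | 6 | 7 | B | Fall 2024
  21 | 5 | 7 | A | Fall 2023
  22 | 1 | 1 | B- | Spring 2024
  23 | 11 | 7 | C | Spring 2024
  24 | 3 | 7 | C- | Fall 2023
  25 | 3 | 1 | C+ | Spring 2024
SELECT course_id, COUNT(*) AS enrollment_count FROM enrollments GROUP BY course_id HAVING COUNT(*) >= 2

Execution result:
course_id | enrollment_count
1 | 5
2 | 3
4 | 8
6 | 3
7 | 4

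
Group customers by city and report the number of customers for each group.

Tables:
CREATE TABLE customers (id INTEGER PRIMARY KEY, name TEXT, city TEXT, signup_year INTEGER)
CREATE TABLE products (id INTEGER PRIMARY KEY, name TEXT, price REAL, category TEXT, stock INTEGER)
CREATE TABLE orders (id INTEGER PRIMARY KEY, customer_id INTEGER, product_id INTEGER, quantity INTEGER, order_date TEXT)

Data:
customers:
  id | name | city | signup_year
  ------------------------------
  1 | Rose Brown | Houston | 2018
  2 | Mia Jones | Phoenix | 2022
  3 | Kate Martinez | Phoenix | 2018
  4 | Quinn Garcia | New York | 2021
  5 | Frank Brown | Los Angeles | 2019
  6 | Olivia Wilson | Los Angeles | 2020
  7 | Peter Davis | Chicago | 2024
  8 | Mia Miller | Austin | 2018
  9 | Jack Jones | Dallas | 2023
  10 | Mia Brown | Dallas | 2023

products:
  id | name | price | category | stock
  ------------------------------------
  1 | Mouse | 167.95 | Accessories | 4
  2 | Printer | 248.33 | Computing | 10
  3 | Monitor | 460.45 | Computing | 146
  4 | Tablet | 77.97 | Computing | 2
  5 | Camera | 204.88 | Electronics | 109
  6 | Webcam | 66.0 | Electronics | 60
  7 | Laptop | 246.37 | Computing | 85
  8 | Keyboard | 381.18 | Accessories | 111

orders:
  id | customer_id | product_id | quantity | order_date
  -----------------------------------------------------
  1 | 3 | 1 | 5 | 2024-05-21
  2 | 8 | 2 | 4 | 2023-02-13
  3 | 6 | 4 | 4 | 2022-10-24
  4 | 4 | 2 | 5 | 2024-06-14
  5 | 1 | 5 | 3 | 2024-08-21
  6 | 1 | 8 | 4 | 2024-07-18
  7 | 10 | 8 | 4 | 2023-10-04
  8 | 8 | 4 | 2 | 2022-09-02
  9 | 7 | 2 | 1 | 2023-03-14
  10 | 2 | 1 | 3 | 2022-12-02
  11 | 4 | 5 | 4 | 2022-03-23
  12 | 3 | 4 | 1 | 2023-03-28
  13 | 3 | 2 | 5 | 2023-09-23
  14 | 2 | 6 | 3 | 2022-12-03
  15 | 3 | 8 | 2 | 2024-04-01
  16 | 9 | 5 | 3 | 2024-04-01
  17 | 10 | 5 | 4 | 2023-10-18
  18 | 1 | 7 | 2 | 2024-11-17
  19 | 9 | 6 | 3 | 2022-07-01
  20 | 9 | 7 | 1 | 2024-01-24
SELECT city, COUNT(*) AS n FROM customers GROUP BY city

Execution result:
city | n
Austin | 1
Chicago | 1
Dallas | 2
Houston | 1
Los Angeles | 2
New York | 1
Phoenix | 2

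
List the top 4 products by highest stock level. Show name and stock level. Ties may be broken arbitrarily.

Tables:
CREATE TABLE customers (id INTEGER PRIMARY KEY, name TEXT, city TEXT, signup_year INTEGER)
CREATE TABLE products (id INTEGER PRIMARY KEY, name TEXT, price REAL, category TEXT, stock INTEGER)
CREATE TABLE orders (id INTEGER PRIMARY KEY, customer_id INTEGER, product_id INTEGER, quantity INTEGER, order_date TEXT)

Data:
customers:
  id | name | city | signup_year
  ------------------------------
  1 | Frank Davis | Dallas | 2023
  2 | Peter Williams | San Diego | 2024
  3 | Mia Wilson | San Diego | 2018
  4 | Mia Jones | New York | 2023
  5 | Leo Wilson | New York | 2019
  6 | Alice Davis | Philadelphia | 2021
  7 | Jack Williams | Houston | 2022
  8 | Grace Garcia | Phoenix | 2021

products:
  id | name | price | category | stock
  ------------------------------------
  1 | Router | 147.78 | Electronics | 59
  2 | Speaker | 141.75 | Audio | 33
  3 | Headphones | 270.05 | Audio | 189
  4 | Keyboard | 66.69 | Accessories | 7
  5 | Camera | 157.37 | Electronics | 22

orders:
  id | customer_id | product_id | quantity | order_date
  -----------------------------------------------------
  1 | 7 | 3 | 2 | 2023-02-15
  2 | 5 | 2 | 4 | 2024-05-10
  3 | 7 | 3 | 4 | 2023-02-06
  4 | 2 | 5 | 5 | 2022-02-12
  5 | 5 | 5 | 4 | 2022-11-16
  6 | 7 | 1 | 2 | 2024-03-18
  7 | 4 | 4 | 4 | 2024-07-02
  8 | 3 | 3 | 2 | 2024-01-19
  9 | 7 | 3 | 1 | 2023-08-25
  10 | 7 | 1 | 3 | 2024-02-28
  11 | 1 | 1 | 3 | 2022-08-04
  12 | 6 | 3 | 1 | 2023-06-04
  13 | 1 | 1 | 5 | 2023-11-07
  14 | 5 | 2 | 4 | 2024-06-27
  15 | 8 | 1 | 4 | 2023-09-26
SELECT name, stock FROM products ORDER BY stock DESC LIMIT 4

Execution result:
name | stock
Headphones | 189
Router | 59
Speaker | 33
Camera | 22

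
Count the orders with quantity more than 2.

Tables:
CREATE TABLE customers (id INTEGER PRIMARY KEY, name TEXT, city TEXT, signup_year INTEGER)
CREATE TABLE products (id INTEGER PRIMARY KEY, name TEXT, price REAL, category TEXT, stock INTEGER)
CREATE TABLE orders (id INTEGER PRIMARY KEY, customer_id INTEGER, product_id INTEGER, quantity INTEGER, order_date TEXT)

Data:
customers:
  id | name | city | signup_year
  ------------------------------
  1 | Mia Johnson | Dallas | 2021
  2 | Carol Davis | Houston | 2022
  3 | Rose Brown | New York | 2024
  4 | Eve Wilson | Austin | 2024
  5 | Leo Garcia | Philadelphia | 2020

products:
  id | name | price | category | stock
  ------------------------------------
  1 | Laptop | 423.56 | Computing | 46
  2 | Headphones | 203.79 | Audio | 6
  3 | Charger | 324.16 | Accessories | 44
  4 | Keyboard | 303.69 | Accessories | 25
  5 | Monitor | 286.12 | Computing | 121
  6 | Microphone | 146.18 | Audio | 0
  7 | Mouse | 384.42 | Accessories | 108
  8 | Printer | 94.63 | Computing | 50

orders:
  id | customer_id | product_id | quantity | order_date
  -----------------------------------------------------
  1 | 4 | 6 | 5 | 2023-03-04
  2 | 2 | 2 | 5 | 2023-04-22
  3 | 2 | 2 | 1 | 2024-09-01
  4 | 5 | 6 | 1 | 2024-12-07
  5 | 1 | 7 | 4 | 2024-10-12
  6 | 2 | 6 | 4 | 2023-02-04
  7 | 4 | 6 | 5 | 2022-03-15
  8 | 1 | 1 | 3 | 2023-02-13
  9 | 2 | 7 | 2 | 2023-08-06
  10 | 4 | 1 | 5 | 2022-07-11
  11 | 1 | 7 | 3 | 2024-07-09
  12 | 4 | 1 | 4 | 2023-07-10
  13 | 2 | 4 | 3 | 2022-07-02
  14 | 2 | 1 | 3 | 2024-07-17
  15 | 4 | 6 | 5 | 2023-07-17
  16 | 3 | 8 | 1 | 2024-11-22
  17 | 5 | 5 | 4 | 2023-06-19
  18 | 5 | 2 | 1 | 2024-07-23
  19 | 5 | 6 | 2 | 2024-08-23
SELECT COUNT(*) FROM orders WHERE quantity > 2

Execution result:
13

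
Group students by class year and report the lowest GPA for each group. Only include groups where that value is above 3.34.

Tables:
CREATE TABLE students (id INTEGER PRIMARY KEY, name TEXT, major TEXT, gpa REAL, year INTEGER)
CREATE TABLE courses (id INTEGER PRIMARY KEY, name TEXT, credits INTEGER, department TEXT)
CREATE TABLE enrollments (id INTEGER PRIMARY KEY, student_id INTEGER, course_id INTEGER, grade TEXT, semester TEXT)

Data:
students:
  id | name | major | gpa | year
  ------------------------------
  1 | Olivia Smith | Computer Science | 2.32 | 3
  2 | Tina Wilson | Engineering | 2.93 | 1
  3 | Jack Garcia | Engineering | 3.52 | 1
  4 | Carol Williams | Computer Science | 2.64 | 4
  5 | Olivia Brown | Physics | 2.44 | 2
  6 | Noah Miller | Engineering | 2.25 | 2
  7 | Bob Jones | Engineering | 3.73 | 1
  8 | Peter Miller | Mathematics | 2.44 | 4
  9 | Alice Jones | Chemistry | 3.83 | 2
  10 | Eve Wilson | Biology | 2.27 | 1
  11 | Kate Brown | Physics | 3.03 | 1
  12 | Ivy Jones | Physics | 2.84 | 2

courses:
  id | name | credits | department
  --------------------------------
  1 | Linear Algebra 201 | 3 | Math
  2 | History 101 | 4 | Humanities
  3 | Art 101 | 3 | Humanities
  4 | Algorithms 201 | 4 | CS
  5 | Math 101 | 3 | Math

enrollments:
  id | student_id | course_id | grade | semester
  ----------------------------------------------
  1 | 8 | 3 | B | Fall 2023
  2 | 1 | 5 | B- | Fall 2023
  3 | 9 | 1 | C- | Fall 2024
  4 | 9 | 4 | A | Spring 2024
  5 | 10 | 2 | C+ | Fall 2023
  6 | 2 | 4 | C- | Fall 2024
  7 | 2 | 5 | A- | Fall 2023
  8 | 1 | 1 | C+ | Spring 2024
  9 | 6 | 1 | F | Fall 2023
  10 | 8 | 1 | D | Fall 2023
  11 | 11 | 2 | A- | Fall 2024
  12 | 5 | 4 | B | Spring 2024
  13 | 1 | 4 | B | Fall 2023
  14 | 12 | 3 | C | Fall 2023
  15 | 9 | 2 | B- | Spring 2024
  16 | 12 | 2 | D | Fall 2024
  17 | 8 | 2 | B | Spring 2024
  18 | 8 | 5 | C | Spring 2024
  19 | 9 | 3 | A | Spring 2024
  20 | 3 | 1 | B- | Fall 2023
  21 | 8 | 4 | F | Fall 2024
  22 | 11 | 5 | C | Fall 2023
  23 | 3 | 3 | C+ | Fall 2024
SELECT year, MIN(gpa) AS min_gpa FROM students GROUP BY year HAVING MIN(gpa) > 3.34

Execution result:
(no rows)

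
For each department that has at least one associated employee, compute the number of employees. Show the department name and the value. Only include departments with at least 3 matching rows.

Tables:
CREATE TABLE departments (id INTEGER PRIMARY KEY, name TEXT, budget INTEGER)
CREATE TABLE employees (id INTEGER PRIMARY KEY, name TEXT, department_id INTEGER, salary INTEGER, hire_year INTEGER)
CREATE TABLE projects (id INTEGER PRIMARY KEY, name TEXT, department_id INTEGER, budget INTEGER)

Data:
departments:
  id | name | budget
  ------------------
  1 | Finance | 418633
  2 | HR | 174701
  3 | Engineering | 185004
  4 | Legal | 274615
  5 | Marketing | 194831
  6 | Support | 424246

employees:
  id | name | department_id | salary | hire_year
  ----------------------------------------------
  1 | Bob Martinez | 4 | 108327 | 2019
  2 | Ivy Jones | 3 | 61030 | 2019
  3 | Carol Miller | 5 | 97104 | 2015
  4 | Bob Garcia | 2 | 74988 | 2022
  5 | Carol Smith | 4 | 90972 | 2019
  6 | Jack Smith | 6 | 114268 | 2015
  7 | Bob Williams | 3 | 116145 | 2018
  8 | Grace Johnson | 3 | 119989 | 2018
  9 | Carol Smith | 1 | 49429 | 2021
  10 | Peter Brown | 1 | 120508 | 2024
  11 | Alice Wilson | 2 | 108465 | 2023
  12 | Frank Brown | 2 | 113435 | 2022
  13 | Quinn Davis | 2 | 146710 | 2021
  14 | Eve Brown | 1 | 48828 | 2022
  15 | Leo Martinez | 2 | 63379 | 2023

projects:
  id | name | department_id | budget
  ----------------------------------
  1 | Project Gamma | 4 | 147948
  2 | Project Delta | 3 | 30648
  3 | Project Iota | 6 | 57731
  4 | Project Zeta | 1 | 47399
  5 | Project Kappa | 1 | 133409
SELECT p.name, COUNT(*) AS n FROM employees c JOIN departments p ON c.department_id = p.id GROUP BY p.id, p.name HAVING COUNT(*) >= 3

Execution result:
name | n
Finance | 3
HR | 5
Engineering | 3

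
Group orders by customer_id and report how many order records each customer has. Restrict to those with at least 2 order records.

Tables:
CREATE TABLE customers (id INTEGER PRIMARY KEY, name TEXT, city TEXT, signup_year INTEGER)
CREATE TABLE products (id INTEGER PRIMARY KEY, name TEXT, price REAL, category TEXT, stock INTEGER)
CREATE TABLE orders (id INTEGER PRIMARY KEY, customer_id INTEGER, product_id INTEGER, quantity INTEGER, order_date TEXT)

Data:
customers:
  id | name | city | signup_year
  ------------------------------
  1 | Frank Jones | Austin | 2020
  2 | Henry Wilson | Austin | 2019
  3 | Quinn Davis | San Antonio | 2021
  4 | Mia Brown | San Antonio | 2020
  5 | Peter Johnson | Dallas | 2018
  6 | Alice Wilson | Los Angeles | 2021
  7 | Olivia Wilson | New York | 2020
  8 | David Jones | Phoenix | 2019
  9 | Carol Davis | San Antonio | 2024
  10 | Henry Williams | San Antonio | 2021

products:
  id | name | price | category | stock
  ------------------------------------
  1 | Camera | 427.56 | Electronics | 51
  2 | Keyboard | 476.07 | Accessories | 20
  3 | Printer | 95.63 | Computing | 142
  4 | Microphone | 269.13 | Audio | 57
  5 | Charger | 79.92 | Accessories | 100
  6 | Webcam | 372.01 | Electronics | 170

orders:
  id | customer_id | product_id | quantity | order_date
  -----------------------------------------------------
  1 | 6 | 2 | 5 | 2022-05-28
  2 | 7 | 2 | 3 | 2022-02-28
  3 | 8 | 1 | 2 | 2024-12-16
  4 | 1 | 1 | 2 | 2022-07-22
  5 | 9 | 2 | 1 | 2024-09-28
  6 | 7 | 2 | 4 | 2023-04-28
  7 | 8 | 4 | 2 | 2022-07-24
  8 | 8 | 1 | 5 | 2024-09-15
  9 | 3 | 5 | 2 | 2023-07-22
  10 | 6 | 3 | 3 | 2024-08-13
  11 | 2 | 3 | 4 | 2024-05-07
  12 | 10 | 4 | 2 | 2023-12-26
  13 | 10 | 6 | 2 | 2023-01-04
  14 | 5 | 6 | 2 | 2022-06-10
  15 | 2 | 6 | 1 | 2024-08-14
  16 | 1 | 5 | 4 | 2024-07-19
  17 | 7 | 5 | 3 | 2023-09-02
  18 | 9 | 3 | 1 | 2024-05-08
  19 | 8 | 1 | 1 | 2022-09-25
SELECT customer_id, COUNT(*) AS order_count FROM orders GROUP BY customer_id HAVING COUNT(*) >= 2

Execution result:
customer_id | order_count
1 | 2
2 | 2
6 | 2
7 | 3
8 | 4
9 | 2
10 | 2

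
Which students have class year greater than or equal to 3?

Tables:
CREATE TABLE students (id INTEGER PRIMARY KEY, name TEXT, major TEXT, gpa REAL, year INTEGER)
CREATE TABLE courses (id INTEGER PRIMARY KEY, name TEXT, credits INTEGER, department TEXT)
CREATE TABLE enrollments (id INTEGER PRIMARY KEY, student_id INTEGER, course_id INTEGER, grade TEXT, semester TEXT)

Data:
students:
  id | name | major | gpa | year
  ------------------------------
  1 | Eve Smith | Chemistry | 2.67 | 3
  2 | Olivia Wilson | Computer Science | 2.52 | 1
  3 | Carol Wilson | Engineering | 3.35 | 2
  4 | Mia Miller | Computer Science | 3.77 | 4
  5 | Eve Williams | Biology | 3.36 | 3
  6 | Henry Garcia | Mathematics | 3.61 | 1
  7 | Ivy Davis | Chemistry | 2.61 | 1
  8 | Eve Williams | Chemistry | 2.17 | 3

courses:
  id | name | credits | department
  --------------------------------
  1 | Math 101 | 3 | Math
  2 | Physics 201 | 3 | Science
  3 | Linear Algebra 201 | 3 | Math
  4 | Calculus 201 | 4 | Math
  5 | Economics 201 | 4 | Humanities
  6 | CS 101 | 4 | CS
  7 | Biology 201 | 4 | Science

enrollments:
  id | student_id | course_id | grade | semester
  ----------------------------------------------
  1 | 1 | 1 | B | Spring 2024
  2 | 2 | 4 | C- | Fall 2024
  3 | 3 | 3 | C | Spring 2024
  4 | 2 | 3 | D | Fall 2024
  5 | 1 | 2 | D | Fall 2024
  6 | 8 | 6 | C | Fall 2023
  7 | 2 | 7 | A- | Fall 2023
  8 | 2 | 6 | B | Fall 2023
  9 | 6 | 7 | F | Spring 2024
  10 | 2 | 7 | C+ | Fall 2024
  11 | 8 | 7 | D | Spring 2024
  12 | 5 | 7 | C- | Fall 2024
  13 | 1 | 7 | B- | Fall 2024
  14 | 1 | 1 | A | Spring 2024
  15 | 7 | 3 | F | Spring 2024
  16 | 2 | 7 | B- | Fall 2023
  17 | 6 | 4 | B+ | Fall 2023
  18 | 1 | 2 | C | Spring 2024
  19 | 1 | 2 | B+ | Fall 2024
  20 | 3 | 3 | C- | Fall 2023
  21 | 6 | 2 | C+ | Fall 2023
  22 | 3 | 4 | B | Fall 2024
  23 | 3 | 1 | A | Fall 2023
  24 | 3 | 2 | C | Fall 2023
SELECT name, year FROM students WHERE year >= 3

Execution result:
name | year
Eve Smith | 3
Mia Miller | 4
Eve Williams | 3
Eve Williams | 3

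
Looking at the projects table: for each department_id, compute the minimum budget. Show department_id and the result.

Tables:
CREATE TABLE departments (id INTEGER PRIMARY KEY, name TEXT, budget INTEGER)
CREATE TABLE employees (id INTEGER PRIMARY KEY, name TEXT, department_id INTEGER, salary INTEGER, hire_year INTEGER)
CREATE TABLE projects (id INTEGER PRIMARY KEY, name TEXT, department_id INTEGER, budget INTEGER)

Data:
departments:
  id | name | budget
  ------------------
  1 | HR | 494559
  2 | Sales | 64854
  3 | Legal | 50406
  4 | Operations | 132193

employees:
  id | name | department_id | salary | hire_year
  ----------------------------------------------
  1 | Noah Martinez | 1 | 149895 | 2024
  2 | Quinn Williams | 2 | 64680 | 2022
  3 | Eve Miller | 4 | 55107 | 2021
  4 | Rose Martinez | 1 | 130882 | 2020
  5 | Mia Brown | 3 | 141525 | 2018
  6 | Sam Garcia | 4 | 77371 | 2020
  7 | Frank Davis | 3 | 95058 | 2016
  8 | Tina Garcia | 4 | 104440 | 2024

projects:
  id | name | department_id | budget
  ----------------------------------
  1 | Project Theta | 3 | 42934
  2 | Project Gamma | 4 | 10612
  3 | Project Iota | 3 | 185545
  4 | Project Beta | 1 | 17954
SELECT department_id, MIN(budget) AS min_budget FROM projects GROUP BY department_id

Execution result:
department_id | min_budget
1 | 17954
3 | 42934
4 | 10612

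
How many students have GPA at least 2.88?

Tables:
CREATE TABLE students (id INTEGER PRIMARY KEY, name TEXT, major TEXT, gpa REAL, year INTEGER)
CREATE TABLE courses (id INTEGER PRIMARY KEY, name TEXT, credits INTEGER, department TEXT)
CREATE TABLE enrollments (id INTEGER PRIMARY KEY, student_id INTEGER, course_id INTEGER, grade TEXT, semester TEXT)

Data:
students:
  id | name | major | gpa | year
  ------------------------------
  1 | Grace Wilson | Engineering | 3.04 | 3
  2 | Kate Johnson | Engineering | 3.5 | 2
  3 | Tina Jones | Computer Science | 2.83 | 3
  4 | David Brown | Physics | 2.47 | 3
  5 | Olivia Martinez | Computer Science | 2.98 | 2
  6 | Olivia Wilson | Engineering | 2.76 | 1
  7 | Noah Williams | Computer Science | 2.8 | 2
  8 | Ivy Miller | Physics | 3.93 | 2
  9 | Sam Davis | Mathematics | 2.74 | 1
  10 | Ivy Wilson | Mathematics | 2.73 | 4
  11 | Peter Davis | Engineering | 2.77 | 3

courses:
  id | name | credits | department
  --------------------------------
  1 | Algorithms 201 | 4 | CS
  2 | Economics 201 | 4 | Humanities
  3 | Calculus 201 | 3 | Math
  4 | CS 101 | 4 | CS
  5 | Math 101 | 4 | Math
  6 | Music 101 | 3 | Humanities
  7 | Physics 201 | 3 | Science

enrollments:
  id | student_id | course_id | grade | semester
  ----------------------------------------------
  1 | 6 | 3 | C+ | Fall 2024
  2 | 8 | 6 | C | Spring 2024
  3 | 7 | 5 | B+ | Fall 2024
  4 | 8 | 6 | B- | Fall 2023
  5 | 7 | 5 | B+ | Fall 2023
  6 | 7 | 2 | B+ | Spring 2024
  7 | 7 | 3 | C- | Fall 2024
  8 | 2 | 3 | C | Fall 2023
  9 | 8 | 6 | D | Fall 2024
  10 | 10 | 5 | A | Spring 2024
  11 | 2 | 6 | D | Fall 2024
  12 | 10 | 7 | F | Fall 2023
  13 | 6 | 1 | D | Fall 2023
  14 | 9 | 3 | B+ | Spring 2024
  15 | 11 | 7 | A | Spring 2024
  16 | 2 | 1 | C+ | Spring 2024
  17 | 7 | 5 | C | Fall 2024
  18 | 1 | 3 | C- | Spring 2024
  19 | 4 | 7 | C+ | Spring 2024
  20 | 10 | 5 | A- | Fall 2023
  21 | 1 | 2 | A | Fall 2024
SELECT COUNT(*) FROM students WHERE gpa >= 2.88

Execution result:
4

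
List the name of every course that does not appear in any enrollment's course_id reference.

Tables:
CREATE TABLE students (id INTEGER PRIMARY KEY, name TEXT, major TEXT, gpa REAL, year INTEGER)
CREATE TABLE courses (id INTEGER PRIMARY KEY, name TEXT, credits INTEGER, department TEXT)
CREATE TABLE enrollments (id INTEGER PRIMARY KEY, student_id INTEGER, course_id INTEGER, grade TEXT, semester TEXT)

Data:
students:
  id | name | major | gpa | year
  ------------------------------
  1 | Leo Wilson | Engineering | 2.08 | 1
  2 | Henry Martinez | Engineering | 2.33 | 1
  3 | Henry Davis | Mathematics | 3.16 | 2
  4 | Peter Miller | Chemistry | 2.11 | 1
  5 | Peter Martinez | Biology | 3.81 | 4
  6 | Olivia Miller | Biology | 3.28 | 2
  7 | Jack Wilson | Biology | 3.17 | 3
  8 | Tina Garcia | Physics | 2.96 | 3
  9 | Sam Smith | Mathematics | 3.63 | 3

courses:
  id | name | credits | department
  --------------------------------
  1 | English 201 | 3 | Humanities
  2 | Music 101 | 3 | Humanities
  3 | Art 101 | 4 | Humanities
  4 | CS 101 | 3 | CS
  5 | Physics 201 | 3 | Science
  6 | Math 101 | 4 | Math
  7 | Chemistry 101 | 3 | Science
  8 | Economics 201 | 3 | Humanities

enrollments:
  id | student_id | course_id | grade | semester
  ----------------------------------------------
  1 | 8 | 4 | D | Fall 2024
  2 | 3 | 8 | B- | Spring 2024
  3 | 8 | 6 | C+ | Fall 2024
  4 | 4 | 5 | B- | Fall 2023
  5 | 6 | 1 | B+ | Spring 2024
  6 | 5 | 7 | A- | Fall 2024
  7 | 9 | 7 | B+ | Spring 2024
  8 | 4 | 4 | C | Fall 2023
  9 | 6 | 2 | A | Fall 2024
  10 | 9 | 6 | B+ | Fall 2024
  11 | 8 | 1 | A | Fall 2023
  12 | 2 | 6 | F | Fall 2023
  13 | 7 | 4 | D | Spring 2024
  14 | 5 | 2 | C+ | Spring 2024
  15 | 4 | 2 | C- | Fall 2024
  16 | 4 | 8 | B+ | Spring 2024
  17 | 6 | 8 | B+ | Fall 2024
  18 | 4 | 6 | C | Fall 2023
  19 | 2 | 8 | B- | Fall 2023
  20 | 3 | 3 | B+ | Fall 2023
SELECT p.name FROM courses p LEFT JOIN enrollments c ON c.course_id = p.id WHERE c.id IS NULL

Execution result:
(no rows)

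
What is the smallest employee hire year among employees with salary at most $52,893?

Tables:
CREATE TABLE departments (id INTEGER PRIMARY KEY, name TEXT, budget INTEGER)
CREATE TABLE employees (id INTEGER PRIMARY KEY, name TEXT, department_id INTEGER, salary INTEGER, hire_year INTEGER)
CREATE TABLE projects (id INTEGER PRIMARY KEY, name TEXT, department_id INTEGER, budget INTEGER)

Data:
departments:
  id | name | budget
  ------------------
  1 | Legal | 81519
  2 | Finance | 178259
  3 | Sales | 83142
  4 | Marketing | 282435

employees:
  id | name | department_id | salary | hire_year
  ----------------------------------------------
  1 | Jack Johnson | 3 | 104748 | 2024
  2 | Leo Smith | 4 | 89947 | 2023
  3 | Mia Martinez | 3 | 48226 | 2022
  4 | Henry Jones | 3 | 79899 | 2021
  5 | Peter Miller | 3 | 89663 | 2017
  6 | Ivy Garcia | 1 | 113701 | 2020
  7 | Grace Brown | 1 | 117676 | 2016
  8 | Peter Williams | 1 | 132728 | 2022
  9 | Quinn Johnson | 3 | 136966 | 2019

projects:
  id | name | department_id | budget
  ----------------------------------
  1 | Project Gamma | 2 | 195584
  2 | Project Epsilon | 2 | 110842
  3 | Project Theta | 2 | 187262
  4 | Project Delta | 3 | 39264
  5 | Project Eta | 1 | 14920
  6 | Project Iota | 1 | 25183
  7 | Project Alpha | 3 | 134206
SELECT MIN(hire_year) FROM employees WHERE salary <= 52893

Execution result:
2022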